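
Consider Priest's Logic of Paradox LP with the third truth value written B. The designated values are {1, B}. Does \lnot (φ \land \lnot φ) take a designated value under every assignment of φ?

Every assignment of φ over {1, B, 0} gives a value in {1, B}.
In particular, with φ=B: \lnot (φ \land \lnot φ) = B.

Yes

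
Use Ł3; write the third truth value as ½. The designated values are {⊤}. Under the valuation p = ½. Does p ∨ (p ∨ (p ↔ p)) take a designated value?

p ↔ p = ½ ↔ ½ = ⊤
p ∨ (p ↔ p) = ½ ∨ ⊤ = ⊤
p ∨ (p ∨ (p ↔ p)) = ½ ∨ ⊤ = ⊤
⊤ ∈ {⊤}.

Yes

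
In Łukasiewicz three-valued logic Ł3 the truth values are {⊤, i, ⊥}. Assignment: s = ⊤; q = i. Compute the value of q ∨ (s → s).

⊤

s → s = ⊤ → ⊤ = ⊤
q ∨ (s → s) = i ∨ ⊤ = ⊤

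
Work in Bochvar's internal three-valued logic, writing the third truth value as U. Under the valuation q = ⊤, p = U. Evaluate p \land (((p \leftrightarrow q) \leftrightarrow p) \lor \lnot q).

p \leftrightarrow q = U \leftrightarrow ⊤ = U
(p \leftrightarrow q) \leftrightarrow p = U \leftrightarrow U = U
\lnot q = \lnot ⊤ = ⊥
((p \leftrightarrow q) \leftrightarrow p) \lor \lnot q = U \lor ⊥ = U
p \land (((p \leftrightarrow q) \leftrightarrow p) \lor \lnot q) = U \land U = U

U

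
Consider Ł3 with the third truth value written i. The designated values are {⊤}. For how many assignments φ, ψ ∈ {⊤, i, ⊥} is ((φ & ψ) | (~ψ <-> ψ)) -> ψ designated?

Of the 9 assignments, 6 give a value in {⊤}.

6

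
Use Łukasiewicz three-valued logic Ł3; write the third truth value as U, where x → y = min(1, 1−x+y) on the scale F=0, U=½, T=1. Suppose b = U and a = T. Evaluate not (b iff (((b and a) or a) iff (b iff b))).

U

b and a = U and T = U
(b and a) or a = U or T = T
b iff b = U iff U = T  [1 − |½−½|]
((b and a) or a) iff (b iff b) = T iff T = T
b iff (((b and a) or a) iff (b iff b)) = U iff T = U
not (b iff (((b and a) or a) iff (b iff b))) = not U = U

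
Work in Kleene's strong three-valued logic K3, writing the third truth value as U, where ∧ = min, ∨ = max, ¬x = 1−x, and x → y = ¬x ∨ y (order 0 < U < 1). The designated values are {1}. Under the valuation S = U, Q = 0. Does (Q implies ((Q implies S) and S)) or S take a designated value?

Yes

Q implies S = 0 implies U = 1  [not 0 or U]
(Q implies S) and S = 1 and U = U
Q implies ((Q implies S) and S) = 0 implies U = 1
(Q implies ((Q implies S) and S)) or S = 1 or U = 1
1 ∈ {1}.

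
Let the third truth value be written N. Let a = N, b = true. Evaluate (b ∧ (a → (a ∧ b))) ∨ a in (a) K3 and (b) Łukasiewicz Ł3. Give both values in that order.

N; true

In K3: a ∧ b = N ∧ true = N
a → (a ∧ b) = N → N = N  [¬N ∨ N]
b ∧ (a → (a ∧ b)) = true ∧ N = N
(b ∧ (a → (a ∧ b))) ∨ a = N ∨ N = N
In Łukasiewicz Ł3: a ∧ b = N ∧ true = N
a → (a ∧ b) = N → N = true  [min(1, 1−½+½)]
b ∧ (a → (a ∧ b)) = true ∧ true = true
(b ∧ (a → (a ∧ b))) ∨ a = true ∨ N = true
They differ because K3 and Łukasiewicz Ł3 treat N differently under implication.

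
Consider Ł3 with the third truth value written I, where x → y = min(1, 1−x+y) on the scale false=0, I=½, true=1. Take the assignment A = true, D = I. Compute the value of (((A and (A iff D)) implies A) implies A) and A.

true

A iff D = true iff I = I  [1 − |1−½|]
A and (A iff D) = true and I = I
(A and (A iff D)) implies A = I implies true = true
((A and (A iff D)) implies A) implies A = true implies true = true
(((A and (A iff D)) implies A) implies A) and A = true and true = true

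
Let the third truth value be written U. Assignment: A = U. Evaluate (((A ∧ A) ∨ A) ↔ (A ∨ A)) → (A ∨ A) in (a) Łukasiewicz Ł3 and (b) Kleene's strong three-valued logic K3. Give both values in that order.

U; U

In Łukasiewicz Ł3: A ∧ A = U ∧ U = U
(A ∧ A) ∨ A = U ∨ U = U
A ∨ A = U ∨ U = U
((A ∧ A) ∨ A) ↔ (A ∨ A) = U ↔ U = ⊤  [1 − |½−½|]
A ∨ A = U ∨ U = U
(((A ∧ A) ∨ A) ↔ (A ∨ A)) → (A ∨ A) = ⊤ → U = U
In Kleene's strong three-valued logic K3: A ∧ A = U ∧ U = U
(A ∧ A) ∨ A = U ∨ U = U
A ∨ A = U ∨ U = U
((A ∧ A) ∨ A) ↔ (A ∨ A) = U ↔ U = U
A ∨ A = U ∨ U = U
(((A ∧ A) ∨ A) ↔ (A ∨ A)) → (A ∨ A) = U → U = U  [¬U ∨ U]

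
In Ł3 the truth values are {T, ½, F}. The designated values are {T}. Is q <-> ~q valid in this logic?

Countermodel: q=T gives F, which is not designated.

No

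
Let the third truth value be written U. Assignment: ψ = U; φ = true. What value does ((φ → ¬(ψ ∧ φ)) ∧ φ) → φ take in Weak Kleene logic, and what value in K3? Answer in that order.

In Weak Kleene logic: ψ ∧ φ = U ∧ true = U
¬(ψ ∧ φ) = ¬U = U
φ → ¬(ψ ∧ φ) = true → U = U
(φ → ¬(ψ ∧ φ)) ∧ φ = U ∧ true = U
((φ → ¬(ψ ∧ φ)) ∧ φ) → φ = U → true = U
In K3: ψ ∧ φ = U ∧ true = U
¬(ψ ∧ φ) = ¬U = U
φ → ¬(ψ ∧ φ) = true → U = U  [¬true ∨ U]
(φ → ¬(ψ ∧ φ)) ∧ φ = U ∧ true = U
((φ → ¬(ψ ∧ φ)) ∧ φ) → φ = U → true = true
They differ because Weak Kleene logic and K3 treat U differently under the binary connectives.

U; true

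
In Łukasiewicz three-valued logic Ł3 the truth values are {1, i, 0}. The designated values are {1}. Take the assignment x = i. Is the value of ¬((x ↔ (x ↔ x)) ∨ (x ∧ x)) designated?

No

x ↔ x = i ↔ i = 1  [1 − |½−½|]
x ↔ (x ↔ x) = i ↔ 1 = i
x ∧ x = i ∧ i = i
(x ↔ (x ↔ x)) ∨ (x ∧ x) = i ∨ i = i
¬((x ↔ (x ↔ x)) ∨ (x ∧ x)) = ¬i = i
i ∉ {1}.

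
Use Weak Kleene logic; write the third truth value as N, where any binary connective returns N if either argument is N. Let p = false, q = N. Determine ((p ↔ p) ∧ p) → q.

N

p ↔ p = false ↔ false = true
(p ↔ p) ∧ p = true ∧ false = false
((p ↔ p) ∧ p) → q = false → N = N  [any arg is the third value ⇒ result is the third value]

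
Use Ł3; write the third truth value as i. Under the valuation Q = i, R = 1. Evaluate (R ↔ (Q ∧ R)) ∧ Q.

Q ∧ R = i ∧ 1 = i
R ↔ (Q ∧ R) = 1 ↔ i = i  [1 − |1−½|]
(R ↔ (Q ∧ R)) ∧ Q = i ∧ i = i

i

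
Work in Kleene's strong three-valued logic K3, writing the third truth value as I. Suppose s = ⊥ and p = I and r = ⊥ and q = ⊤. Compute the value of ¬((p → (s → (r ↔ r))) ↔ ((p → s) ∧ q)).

I

r ↔ r = ⊥ ↔ ⊥ = ⊤
s → (r ↔ r) = ⊥ → ⊤ = ⊤
p → (s → (r ↔ r)) = I → ⊤ = ⊤  [¬I ∨ ⊤]
p → s = I → ⊥ = I
(p → s) ∧ q = I ∧ ⊤ = I
(p → (s → (r ↔ r))) ↔ ((p → s) ∧ q) = ⊤ ↔ I = I
¬((p → (s → (r ↔ r))) ↔ ((p → s) ∧ q)) = ¬I = I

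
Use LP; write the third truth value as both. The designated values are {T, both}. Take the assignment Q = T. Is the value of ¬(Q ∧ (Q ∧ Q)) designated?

No

Q ∧ Q = T ∧ T = T
Q ∧ (Q ∧ Q) = T ∧ T = T
¬(Q ∧ (Q ∧ Q)) = ¬T = F
F ∉ {T, both}.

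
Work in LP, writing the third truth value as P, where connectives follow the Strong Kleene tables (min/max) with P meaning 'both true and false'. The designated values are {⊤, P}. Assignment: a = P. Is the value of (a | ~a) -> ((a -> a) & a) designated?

~a = ~P = P
a | ~a = P | P = P
a -> a = P -> P = P
(a -> a) & a = P & P = P
(a | ~a) -> ((a -> a) & a) = P -> P = P
P ∈ {⊤, P}.

Yes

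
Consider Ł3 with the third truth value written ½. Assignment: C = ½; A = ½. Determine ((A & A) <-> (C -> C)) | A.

½

A & A = ½ & ½ = ½
C -> C = ½ -> ½ = T  [min(1, 1−½+½)]
(A & A) <-> (C -> C) = ½ <-> T = ½
((A & A) <-> (C -> C)) | A = ½ | ½ = ½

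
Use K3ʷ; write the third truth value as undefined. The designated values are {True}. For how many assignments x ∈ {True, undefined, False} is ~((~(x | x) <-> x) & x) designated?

2

x=True: True ✓
x=undefined: undefined ·
x=False: True ✓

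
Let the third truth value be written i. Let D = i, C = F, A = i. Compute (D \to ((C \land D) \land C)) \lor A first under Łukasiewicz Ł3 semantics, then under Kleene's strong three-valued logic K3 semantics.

In Łukasiewicz Ł3: C \land D = F \land i = F
(C \land D) \land C = F \land F = F
D \to ((C \land D) \land C) = i \to F = i  [min(1, 1−½+0)]
(D \to ((C \land D) \land C)) \lor A = i \lor i = i
In Kleene's strong three-valued logic K3: C \land D = F \land i = F
(C \land D) \land C = F \land F = F
D \to ((C \land D) \land C) = i \to F = i  [\lnot i \lor F]
(D \to ((C \land D) \land C)) \lor A = i \lor i = i

i; i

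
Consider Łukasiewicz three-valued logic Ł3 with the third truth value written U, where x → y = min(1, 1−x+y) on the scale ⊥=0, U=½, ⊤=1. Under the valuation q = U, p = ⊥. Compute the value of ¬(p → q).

p → q = ⊥ → U = ⊤  [min(1, 1−0+½)]
¬(p → q) = ¬⊤ = ⊥

⊥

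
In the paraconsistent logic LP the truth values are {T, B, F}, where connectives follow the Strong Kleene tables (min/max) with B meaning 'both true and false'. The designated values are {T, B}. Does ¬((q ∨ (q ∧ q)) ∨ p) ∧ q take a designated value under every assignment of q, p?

No

Countermodel: q=T, p=T gives F, which is not designated.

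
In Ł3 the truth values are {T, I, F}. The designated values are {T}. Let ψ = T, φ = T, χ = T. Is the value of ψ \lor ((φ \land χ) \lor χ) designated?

φ \land χ = T \land T = T
(φ \land χ) \lor χ = T \lor T = T
ψ \lor ((φ \land χ) \lor χ) = T \lor T = T
T ∈ {T}.

Yes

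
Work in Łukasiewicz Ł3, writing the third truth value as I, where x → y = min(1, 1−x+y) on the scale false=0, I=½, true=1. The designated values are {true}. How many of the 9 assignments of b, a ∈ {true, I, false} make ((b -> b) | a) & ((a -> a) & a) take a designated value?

Designated under: (b=true, a=true); (b=I, a=true); (b=false, a=true).

3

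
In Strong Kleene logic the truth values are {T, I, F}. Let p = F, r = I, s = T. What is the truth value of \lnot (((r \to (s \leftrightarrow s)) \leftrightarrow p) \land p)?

T

s \leftrightarrow s = T \leftrightarrow T = T
r \to (s \leftrightarrow s) = I \to T = T
(r \to (s \leftrightarrow s)) \leftrightarrow p = T \leftrightarrow F = F
((r \to (s \leftrightarrow s)) \leftrightarrow p) \land p = F \land F = F
\lnot (((r \to (s \leftrightarrow s)) \leftrightarrow p) \land p) = \lnot F = T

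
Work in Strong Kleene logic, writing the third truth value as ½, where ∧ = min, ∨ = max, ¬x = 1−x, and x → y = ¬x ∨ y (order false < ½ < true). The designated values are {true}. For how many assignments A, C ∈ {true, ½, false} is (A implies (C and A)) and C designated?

2

Designated under: (A=true, C=true); (A=false, C=true).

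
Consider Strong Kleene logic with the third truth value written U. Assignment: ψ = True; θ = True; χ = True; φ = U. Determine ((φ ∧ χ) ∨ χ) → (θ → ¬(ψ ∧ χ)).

φ ∧ χ = U ∧ True = U
(φ ∧ χ) ∨ χ = U ∨ True = True
ψ ∧ χ = True ∧ True = True
¬(ψ ∧ χ) = ¬True = False
θ → ¬(ψ ∧ χ) = True → False = False
((φ ∧ χ) ∨ χ) → (θ → ¬(ψ ∧ χ)) = True → False = False

False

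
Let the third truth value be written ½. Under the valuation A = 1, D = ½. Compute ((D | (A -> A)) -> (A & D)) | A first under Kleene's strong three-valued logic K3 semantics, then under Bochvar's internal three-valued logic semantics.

1; ½

In Kleene's strong three-valued logic K3: A -> A = 1 -> 1 = 1
D | (A -> A) = ½ | 1 = 1
A & D = 1 & ½ = ½
(D | (A -> A)) -> (A & D) = 1 -> ½ = ½  [~1 | ½]
((D | (A -> A)) -> (A & D)) | A = ½ | 1 = 1
In Bochvar's internal three-valued logic: A -> A = 1 -> 1 = 1
D | (A -> A) = ½ | 1 = ½
A & D = 1 & ½ = ½
(D | (A -> A)) -> (A & D) = ½ -> ½ = ½  [any arg is the third value ⇒ result is the third value]
((D | (A -> A)) -> (A & D)) | A = ½ | 1 = ½
They differ because Kleene's strong three-valued logic K3 and Bochvar's internal three-valued logic treat ½ differently under the binary connectives.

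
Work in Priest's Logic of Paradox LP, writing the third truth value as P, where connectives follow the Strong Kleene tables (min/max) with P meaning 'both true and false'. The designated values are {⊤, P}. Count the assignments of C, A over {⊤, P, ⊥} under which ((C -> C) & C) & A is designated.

Designated under: (C=⊤, A=⊤); (C=⊤, A=P); (C=P, A=⊤); (C=P, A=P).

4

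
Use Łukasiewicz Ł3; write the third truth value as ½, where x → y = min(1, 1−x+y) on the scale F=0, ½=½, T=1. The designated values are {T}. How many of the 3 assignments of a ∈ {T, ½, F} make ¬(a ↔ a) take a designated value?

a=T: F ·
a=½: F ·
a=F: F ·

0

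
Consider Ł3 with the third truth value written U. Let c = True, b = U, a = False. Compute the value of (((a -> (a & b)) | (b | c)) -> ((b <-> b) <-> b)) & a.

False

a & b = False & U = False
a -> (a & b) = False -> False = True
b | c = U | True = True
(a -> (a & b)) | (b | c) = True | True = True
b <-> b = U <-> U = True  [1 − |½−½|]
(b <-> b) <-> b = True <-> U = U
((a -> (a & b)) | (b | c)) -> ((b <-> b) <-> b) = True -> U = U
(((a -> (a & b)) | (b | c)) -> ((b <-> b) <-> b)) & a = U & False = False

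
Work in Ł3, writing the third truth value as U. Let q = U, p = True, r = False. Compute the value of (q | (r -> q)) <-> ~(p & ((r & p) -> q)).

r -> q = False -> U = True  [min(1, 1−0+½)]
q | (r -> q) = U | True = True
r & p = False & True = False
(r & p) -> q = False -> U = True
p & ((r & p) -> q) = True & True = True
~(p & ((r & p) -> q)) = ~True = False
(q | (r -> q)) <-> ~(p & ((r & p) -> q)) = True <-> False = False

False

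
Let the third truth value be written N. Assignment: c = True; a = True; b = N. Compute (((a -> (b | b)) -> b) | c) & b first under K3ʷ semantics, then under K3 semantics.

N; N

In K3ʷ: b | b = N | N = N
a -> (b | b) = True -> N = N  [any arg is the third value ⇒ result is the third value]
(a -> (b | b)) -> b = N -> N = N
((a -> (b | b)) -> b) | c = N | True = N
(((a -> (b | b)) -> b) | c) & b = N & N = N
In K3: b | b = N | N = N
a -> (b | b) = True -> N = N  [~True | N]
(a -> (b | b)) -> b = N -> N = N
((a -> (b | b)) -> b) | c = N | True = True
(((a -> (b | b)) -> b) | c) & b = True & N = N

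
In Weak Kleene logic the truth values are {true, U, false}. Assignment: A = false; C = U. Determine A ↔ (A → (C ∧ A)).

C ∧ A = U ∧ false = U
A → (C ∧ A) = false → U = U  [any arg is the third value ⇒ result is the third value]
A ↔ (A → (C ∧ A)) = false ↔ U = U

U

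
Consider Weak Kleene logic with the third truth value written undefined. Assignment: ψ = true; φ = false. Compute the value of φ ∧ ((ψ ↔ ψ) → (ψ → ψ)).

false

ψ ↔ ψ = true ↔ true = true
ψ → ψ = true → true = true
(ψ ↔ ψ) → (ψ → ψ) = true → true = true
φ ∧ ((ψ ↔ ψ) → (ψ → ψ)) = false ∧ true = false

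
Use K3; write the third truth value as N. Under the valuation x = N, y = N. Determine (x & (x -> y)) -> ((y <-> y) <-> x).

x -> y = N -> N = N  [~N | N]
x & (x -> y) = N & N = N
y <-> y = N <-> N = N
(y <-> y) <-> x = N <-> N = N
(x & (x -> y)) -> ((y <-> y) <-> x) = N -> N = N

N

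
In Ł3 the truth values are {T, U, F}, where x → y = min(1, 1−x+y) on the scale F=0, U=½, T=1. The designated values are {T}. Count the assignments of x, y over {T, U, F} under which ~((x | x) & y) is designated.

Of the 9 assignments, 5 give a value in {T}.

5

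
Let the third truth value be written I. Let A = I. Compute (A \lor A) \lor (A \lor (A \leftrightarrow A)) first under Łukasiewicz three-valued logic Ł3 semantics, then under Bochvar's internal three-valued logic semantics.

1; I

In Łukasiewicz three-valued logic Ł3: A \lor A = I \lor I = I
A \leftrightarrow A = I \leftrightarrow I = 1  [1 − |½−½|]
A \lor (A \leftrightarrow A) = I \lor 1 = 1
(A \lor A) \lor (A \lor (A \leftrightarrow A)) = I \lor 1 = 1
In Bochvar's internal three-valued logic: A \lor A = I \lor I = I
A \leftrightarrow A = I \leftrightarrow I = I
A \lor (A \leftrightarrow A) = I \lor I = I
(A \lor A) \lor (A \lor (A \leftrightarrow A)) = I \lor I = I
They differ because Łukasiewicz three-valued logic Ł3 and Bochvar's internal three-valued logic treat I differently under the binary connectives.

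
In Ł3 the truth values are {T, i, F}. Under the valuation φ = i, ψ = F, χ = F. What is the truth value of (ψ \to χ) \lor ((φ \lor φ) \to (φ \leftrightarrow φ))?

T

ψ \to χ = F \to F = T
φ \lor φ = i \lor i = i
φ \leftrightarrow φ = i \leftrightarrow i = T  [1 − |½−½|]
(φ \lor φ) \to (φ \leftrightarrow φ) = i \to T = T
(ψ \to χ) \lor ((φ \lor φ) \to (φ \leftrightarrow φ)) = T \lor T = T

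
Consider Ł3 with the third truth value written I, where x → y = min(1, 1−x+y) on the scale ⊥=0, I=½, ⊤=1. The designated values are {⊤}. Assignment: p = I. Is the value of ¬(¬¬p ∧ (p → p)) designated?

¬p = ¬I = I
¬¬p = ¬I = I
p → p = I → I = ⊤  [min(1, 1−½+½)]
¬¬p ∧ (p → p) = I ∧ ⊤ = I
¬(¬¬p ∧ (p → p)) = ¬I = I
I ∉ {⊤}.

No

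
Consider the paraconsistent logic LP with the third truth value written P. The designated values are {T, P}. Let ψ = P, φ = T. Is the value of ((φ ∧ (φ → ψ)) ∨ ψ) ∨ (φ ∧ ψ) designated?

φ → ψ = T → P = P  [¬T ∨ P]
φ ∧ (φ → ψ) = T ∧ P = P
(φ ∧ (φ → ψ)) ∨ ψ = P ∨ P = P
φ ∧ ψ = T ∧ P = P
((φ ∧ (φ → ψ)) ∨ ψ) ∨ (φ ∧ ψ) = P ∨ P = P
P ∈ {T, P}.

Yes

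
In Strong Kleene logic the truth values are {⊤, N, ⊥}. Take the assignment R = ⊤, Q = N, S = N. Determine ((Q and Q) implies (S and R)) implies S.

N

Q and Q = N and N = N
S and R = N and ⊤ = N
(Q and Q) implies (S and R) = N implies N = N  [not N or N]
((Q and Q) implies (S and R)) implies S = N implies N = N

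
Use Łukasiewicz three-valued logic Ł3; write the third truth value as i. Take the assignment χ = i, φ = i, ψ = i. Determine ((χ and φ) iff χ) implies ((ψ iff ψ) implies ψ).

i

χ and φ = i and i = i
(χ and φ) iff χ = i iff i = ⊤  [1 − |½−½|]
ψ iff ψ = i iff i = ⊤
(ψ iff ψ) implies ψ = ⊤ implies i = i
((χ and φ) iff χ) implies ((ψ iff ψ) implies ψ) = ⊤ implies i = i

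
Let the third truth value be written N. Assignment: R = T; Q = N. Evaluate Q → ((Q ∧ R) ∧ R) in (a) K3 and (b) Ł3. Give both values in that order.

N; T

In K3: Q ∧ R = N ∧ T = N
(Q ∧ R) ∧ R = N ∧ T = N
Q → ((Q ∧ R) ∧ R) = N → N = N  [¬N ∨ N]
In Ł3: Q ∧ R = N ∧ T = N
(Q ∧ R) ∧ R = N ∧ T = N
Q → ((Q ∧ R) ∧ R) = N → N = T  [min(1, 1−½+½)]
They differ because K3 and Ł3 treat N differently under implication.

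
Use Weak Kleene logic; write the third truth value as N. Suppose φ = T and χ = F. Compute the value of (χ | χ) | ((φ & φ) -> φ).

T

χ | χ = F | F = F
φ & φ = T & T = T
(φ & φ) -> φ = T -> T = T
(χ | χ) | ((φ & φ) -> φ) = F | T = T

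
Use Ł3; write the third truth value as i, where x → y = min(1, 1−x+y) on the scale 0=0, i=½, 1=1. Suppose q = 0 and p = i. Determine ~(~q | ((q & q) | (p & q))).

0

~q = ~0 = 1
q & q = 0 & 0 = 0
p & q = i & 0 = 0
(q & q) | (p & q) = 0 | 0 = 0
~q | ((q & q) | (p & q)) = 1 | 0 = 1
~(~q | ((q & q) | (p & q))) = ~1 = 0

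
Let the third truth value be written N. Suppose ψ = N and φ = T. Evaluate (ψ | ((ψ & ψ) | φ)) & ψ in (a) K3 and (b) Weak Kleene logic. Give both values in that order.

In K3: ψ & ψ = N & N = N
(ψ & ψ) | φ = N | T = T
ψ | ((ψ & ψ) | φ) = N | T = T
(ψ | ((ψ & ψ) | φ)) & ψ = T & N = N
In Weak Kleene logic: ψ & ψ = N & N = N
(ψ & ψ) | φ = N | T = N
ψ | ((ψ & ψ) | φ) = N | N = N
(ψ | ((ψ & ψ) | φ)) & ψ = N & N = N

N; N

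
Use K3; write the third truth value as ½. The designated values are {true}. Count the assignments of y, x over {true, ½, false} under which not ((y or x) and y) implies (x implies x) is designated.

7

Of the 9 assignments, 7 give a value in {true}.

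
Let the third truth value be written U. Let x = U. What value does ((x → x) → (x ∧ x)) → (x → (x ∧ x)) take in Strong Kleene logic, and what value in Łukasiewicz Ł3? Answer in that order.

In Strong Kleene logic: x → x = U → U = U  [¬U ∨ U]
x ∧ x = U ∧ U = U
(x → x) → (x ∧ x) = U → U = U
x ∧ x = U ∧ U = U
x → (x ∧ x) = U → U = U
((x → x) → (x ∧ x)) → (x → (x ∧ x)) = U → U = U
In Łukasiewicz Ł3: x → x = U → U = True
x ∧ x = U ∧ U = U
(x → x) → (x ∧ x) = True → U = U
x ∧ x = U ∧ U = U
x → (x ∧ x) = U → U = True
((x → x) → (x ∧ x)) → (x → (x ∧ x)) = U → True = True
They differ because Strong Kleene logic and Łukasiewicz Ł3 treat U differently under implication.

U; True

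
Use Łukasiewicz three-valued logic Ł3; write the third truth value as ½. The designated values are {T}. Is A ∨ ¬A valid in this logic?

No

Countermodel: A=½ gives ½, which is not designated.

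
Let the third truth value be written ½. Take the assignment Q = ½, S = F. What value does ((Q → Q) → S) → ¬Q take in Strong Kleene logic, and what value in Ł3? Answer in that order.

In Strong Kleene logic: Q → Q = ½ → ½ = ½  [¬½ ∨ ½]
(Q → Q) → S = ½ → F = ½
¬Q = ¬½ = ½
((Q → Q) → S) → ¬Q = ½ → ½ = ½
In Ł3: Q → Q = ½ → ½ = T  [min(1, 1−½+½)]
(Q → Q) → S = T → F = F
¬Q = ¬½ = ½
((Q → Q) → S) → ¬Q = F → ½ = T
They differ because Strong Kleene logic and Ł3 treat ½ differently under implication.

½; T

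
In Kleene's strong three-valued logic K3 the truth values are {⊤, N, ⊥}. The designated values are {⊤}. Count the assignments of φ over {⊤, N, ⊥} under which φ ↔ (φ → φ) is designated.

1

φ=⊤: ⊤ ✓
φ=N: N ·
φ=⊥: ⊥ ·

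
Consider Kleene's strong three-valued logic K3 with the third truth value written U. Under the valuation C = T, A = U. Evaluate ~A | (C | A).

T

~A = ~U = U
C | A = T | U = T
~A | (C | A) = U | T = T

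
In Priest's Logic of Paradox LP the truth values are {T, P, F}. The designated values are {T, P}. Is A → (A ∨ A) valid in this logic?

Every assignment of A over {T, P, F} gives a value in {T, P}.
In particular, with A=P: A → (A ∨ A) = P.

Yes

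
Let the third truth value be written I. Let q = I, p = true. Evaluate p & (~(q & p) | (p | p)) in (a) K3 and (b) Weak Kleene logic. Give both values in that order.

true; I

In K3: q & p = I & true = I
~(q & p) = ~I = I
p | p = true | true = true
~(q & p) | (p | p) = I | true = true
p & (~(q & p) | (p | p)) = true & true = true
In Weak Kleene logic: q & p = I & true = I
~(q & p) = ~I = I
p | p = true | true = true
~(q & p) | (p | p) = I | true = I
p & (~(q & p) | (p | p)) = true & I = I
They differ because K3 and Weak Kleene logic treat I differently under the binary connectives.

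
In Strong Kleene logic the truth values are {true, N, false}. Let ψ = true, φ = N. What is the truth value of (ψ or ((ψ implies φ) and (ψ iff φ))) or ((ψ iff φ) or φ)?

ψ implies φ = true implies N = N  [not true or N]
ψ iff φ = true iff N = N
(ψ implies φ) and (ψ iff φ) = N and N = N
ψ or ((ψ implies φ) and (ψ iff φ)) = true or N = true
ψ iff φ = true iff N = N
(ψ iff φ) or φ = N or N = N
(ψ or ((ψ implies φ) and (ψ iff φ))) or ((ψ iff φ) or φ) = true or N = true

true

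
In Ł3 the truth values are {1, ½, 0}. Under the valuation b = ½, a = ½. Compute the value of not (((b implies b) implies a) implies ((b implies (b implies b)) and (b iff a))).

0

b implies b = ½ implies ½ = 1
(b implies b) implies a = 1 implies ½ = ½
b implies b = ½ implies ½ = 1
b implies (b implies b) = ½ implies 1 = 1
b iff a = ½ iff ½ = 1
(b implies (b implies b)) and (b iff a) = 1 and 1 = 1
((b implies b) implies a) implies ((b implies (b implies b)) and (b iff a)) = ½ implies 1 = 1
not (((b implies b) implies a) implies ((b implies (b implies b)) and (b iff a))) = not 1 = 0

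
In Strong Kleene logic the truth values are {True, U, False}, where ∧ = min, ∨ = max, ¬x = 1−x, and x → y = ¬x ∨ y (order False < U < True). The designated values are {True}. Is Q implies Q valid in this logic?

Countermodel: Q=U gives U, which is not designated.

No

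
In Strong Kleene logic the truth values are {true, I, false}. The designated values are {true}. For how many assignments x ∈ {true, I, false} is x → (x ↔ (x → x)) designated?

x=true: true ✓
x=I: I ·
x=false: true ✓

2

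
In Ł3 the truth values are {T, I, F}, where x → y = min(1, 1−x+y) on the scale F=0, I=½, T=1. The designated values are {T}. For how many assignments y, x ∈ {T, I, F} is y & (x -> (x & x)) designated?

3

Designated under: (y=T, x=T); (y=T, x=I); (y=T, x=F).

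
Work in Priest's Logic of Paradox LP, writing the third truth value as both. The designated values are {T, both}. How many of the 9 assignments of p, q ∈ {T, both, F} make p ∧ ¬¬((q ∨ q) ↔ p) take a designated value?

5

Of the 9 assignments, 5 give a value in {T, both}.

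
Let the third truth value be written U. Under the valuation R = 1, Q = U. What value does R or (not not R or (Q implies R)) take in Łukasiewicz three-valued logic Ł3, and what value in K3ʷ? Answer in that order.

In Łukasiewicz three-valued logic Ł3: not R = not 1 = 0
not not R = not 0 = 1
Q implies R = U implies 1 = 1
not not R or (Q implies R) = 1 or 1 = 1
R or (not not R or (Q implies R)) = 1 or 1 = 1
In K3ʷ: not R = not 1 = 0
not not R = not 0 = 1
Q implies R = U implies 1 = U
not not R or (Q implies R) = 1 or U = U
R or (not not R or (Q implies R)) = 1 or U = U
They differ because Łukasiewicz three-valued logic Ł3 and K3ʷ treat U differently under the binary connectives.

1; U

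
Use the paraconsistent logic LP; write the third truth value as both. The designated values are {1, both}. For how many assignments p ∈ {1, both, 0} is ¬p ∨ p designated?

p=1: 1 ✓
p=both: both ✓
p=0: 1 ✓

3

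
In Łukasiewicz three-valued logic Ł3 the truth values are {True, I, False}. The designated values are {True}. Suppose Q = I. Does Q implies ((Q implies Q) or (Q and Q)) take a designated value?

Q implies Q = I implies I = True  [min(1, 1−½+½)]
Q and Q = I and I = I
(Q implies Q) or (Q and Q) = True or I = True
Q implies ((Q implies Q) or (Q and Q)) = I implies True = True
True ∈ {True}.

Yes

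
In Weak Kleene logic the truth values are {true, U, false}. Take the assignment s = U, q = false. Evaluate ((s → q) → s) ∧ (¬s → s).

s → q = U → false = U
(s → q) → s = U → U = U
¬s = ¬U = U
¬s → s = U → U = U
((s → q) → s) ∧ (¬s → s) = U ∧ U = U

U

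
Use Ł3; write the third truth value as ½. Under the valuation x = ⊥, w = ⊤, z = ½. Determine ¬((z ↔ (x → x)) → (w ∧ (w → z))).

x → x = ⊥ → ⊥ = ⊤
z ↔ (x → x) = ½ ↔ ⊤ = ½  [1 − |½−1|]
w → z = ⊤ → ½ = ½
w ∧ (w → z) = ⊤ ∧ ½ = ½
(z ↔ (x → x)) → (w ∧ (w → z)) = ½ → ½ = ⊤
¬((z ↔ (x → x)) → (w ∧ (w → z))) = ¬⊤ = ⊥

⊥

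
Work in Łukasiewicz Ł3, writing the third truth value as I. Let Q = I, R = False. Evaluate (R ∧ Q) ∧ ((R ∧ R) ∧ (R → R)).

R ∧ Q = False ∧ I = False
R ∧ R = False ∧ False = False
R → R = False → False = True
(R ∧ R) ∧ (R → R) = False ∧ True = False
(R ∧ Q) ∧ ((R ∧ R) ∧ (R → R)) = False ∧ False = False

False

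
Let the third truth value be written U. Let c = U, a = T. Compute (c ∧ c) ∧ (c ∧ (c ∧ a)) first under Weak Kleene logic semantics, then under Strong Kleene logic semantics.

In Weak Kleene logic: c ∧ c = U ∧ U = U
c ∧ a = U ∧ T = U
c ∧ (c ∧ a) = U ∧ U = U
(c ∧ c) ∧ (c ∧ (c ∧ a)) = U ∧ U = U
In Strong Kleene logic: c ∧ c = U ∧ U = U
c ∧ a = U ∧ T = U
c ∧ (c ∧ a) = U ∧ U = U
(c ∧ c) ∧ (c ∧ (c ∧ a)) = U ∧ U = U

U; U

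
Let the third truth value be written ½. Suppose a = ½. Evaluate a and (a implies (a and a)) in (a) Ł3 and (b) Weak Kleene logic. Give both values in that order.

In Ł3: a and a = ½ and ½ = ½
a implies (a and a) = ½ implies ½ = true  [min(1, 1−½+½)]
a and (a implies (a and a)) = ½ and true = ½
In Weak Kleene logic: a and a = ½ and ½ = ½
a implies (a and a) = ½ implies ½ = ½  [any arg is the third value ⇒ result is the third value]
a and (a implies (a and a)) = ½ and ½ = ½

½; ½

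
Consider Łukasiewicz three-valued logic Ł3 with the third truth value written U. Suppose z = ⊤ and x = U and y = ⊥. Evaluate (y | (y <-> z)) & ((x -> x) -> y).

⊥

y <-> z = ⊥ <-> ⊤ = ⊥
y | (y <-> z) = ⊥ | ⊥ = ⊥
x -> x = U -> U = ⊤
(x -> x) -> y = ⊤ -> ⊥ = ⊥
(y | (y <-> z)) & ((x -> x) -> y) = ⊥ & ⊥ = ⊥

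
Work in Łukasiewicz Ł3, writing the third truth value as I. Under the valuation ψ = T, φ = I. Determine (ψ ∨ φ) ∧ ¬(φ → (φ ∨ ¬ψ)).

ψ ∨ φ = T ∨ I = T
¬ψ = ¬T = F
φ ∨ ¬ψ = I ∨ F = I
φ → (φ ∨ ¬ψ) = I → I = T  [min(1, 1−½+½)]
¬(φ → (φ ∨ ¬ψ)) = ¬T = F
(ψ ∨ φ) ∧ ¬(φ → (φ ∨ ¬ψ)) = T ∧ F = F

F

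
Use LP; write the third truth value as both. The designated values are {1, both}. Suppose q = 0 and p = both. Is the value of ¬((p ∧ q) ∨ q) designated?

p ∧ q = both ∧ 0 = 0
(p ∧ q) ∨ q = 0 ∨ 0 = 0
¬((p ∧ q) ∨ q) = ¬0 = 1
1 ∈ {1, both}.

Yes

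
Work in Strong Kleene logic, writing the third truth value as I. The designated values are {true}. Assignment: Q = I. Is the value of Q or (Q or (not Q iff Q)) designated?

No

not Q = not I = I
not Q iff Q = I iff I = I
Q or (not Q iff Q) = I or I = I
Q or (Q or (not Q iff Q)) = I or I = I
I ∉ {true}.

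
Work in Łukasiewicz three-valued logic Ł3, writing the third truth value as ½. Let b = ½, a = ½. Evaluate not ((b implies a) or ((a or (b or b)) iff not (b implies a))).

b implies a = ½ implies ½ = ⊤
b or b = ½ or ½ = ½
a or (b or b) = ½ or ½ = ½
b implies a = ½ implies ½ = ⊤
not (b implies a) = not ⊤ = ⊥
(a or (b or b)) iff not (b implies a) = ½ iff ⊥ = ½
(b implies a) or ((a or (b or b)) iff not (b implies a)) = ⊤ or ½ = ⊤
not ((b implies a) or ((a or (b or b)) iff not (b implies a))) = not ⊤ = ⊥

⊥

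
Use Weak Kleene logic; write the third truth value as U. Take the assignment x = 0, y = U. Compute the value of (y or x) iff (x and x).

y or x = U or 0 = U
x and x = 0 and 0 = 0
(y or x) iff (x and x) = U iff 0 = U

U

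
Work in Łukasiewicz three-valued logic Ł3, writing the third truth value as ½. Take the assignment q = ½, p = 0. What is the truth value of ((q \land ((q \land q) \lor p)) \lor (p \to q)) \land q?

½

q \land q = ½ \land ½ = ½
(q \land q) \lor p = ½ \lor 0 = ½
q \land ((q \land q) \lor p) = ½ \land ½ = ½
p \to q = 0 \to ½ = 1  [min(1, 1−0+½)]
(q \land ((q \land q) \lor p)) \lor (p \to q) = ½ \lor 1 = 1
((q \land ((q \land q) \lor p)) \lor (p \to q)) \land q = 1 \land ½ = ½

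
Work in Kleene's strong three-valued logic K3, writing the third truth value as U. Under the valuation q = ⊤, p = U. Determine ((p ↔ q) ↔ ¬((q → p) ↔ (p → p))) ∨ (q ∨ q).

⊤

p ↔ q = U ↔ ⊤ = U
q → p = ⊤ → U = U  [¬⊤ ∨ U]
p → p = U → U = U
(q → p) ↔ (p → p) = U ↔ U = U
¬((q → p) ↔ (p → p)) = ¬U = U
(p ↔ q) ↔ ¬((q → p) ↔ (p → p)) = U ↔ U = U
q ∨ q = ⊤ ∨ ⊤ = ⊤
((p ↔ q) ↔ ¬((q → p) ↔ (p → p))) ∨ (q ∨ q) = U ∨ ⊤ = ⊤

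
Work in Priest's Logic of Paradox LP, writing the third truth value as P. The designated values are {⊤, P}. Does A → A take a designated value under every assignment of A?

Yes

Every assignment of A over {⊤, P, ⊥} gives a value in {⊤, P}.
In particular, with A=P: A → A = P.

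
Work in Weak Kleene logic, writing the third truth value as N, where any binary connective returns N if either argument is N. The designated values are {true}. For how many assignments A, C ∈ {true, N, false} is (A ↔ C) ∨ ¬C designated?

Designated under: (A=true, C=true); (A=true, C=false); (A=false, C=false).

3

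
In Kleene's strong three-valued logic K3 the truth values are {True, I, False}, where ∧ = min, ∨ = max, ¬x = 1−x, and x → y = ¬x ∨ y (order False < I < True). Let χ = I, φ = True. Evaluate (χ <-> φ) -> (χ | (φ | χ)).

χ <-> φ = I <-> True = I
φ | χ = True | I = True
χ | (φ | χ) = I | True = True
(χ <-> φ) -> (χ | (φ | χ)) = I -> True = True  [~I | True]

True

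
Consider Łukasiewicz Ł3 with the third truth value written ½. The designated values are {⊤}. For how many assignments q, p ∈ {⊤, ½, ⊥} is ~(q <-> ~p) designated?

2

Designated under: (q=⊤, p=⊤); (q=⊥, p=⊥).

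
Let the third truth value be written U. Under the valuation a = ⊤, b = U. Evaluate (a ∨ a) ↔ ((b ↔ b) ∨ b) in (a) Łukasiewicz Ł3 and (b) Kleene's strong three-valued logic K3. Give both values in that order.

⊤; U

In Łukasiewicz Ł3: a ∨ a = ⊤ ∨ ⊤ = ⊤
b ↔ b = U ↔ U = ⊤  [1 − |½−½|]
(b ↔ b) ∨ b = ⊤ ∨ U = ⊤
(a ∨ a) ↔ ((b ↔ b) ∨ b) = ⊤ ↔ ⊤ = ⊤
In Kleene's strong three-valued logic K3: a ∨ a = ⊤ ∨ ⊤ = ⊤
b ↔ b = U ↔ U = U
(b ↔ b) ∨ b = U ∨ U = U
(a ∨ a) ↔ ((b ↔ b) ∨ b) = ⊤ ↔ U = U
They differ because Łukasiewicz Ł3 and Kleene's strong three-valued logic K3 treat U differently under implication.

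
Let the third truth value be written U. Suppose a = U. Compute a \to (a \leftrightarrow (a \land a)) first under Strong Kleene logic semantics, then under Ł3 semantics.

In Strong Kleene logic: a \land a = U \land U = U
a \leftrightarrow (a \land a) = U \leftrightarrow U = U
a \to (a \leftrightarrow (a \land a)) = U \to U = U
In Ł3: a \land a = U \land U = U
a \leftrightarrow (a \land a) = U \leftrightarrow U = true
a \to (a \leftrightarrow (a \land a)) = U \to true = true
They differ because Strong Kleene logic and Ł3 treat U differently under implication.

U; true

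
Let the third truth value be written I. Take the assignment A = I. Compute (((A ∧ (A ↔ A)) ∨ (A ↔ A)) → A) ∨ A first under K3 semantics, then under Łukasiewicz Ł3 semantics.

In K3: A ↔ A = I ↔ I = I
A ∧ (A ↔ A) = I ∧ I = I
A ↔ A = I ↔ I = I
(A ∧ (A ↔ A)) ∨ (A ↔ A) = I ∨ I = I
((A ∧ (A ↔ A)) ∨ (A ↔ A)) → A = I → I = I  [¬I ∨ I]
(((A ∧ (A ↔ A)) ∨ (A ↔ A)) → A) ∨ A = I ∨ I = I
In Łukasiewicz Ł3: A ↔ A = I ↔ I = ⊤  [1 − |½−½|]
A ∧ (A ↔ A) = I ∧ ⊤ = I
A ↔ A = I ↔ I = ⊤
(A ∧ (A ↔ A)) ∨ (A ↔ A) = I ∨ ⊤ = ⊤
((A ∧ (A ↔ A)) ∨ (A ↔ A)) → A = ⊤ → I = I
(((A ∧ (A ↔ A)) ∨ (A ↔ A)) → A) ∨ A = I ∨ I = I

I; I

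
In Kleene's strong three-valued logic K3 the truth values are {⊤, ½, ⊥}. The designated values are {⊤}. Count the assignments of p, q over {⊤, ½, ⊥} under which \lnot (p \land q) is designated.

Of the 9 assignments, 5 give a value in {⊤}.

5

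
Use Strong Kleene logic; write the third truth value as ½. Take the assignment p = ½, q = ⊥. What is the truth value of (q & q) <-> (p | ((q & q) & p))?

½

q & q = ⊥ & ⊥ = ⊥
q & q = ⊥ & ⊥ = ⊥
(q & q) & p = ⊥ & ½ = ⊥
p | ((q & q) & p) = ½ | ⊥ = ½
(q & q) <-> (p | ((q & q) & p)) = ⊥ <-> ½ = ½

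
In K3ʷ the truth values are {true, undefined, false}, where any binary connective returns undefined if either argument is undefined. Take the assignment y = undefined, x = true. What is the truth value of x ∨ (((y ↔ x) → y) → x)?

undefined

y ↔ x = undefined ↔ true = undefined
(y ↔ x) → y = undefined → undefined = undefined  [any arg is the third value ⇒ result is the third value]
((y ↔ x) → y) → x = undefined → true = undefined
x ∨ (((y ↔ x) → y) → x) = true ∨ undefined = undefined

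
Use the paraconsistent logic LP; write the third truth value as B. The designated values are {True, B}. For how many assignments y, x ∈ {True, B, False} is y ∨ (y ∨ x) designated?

Of the 9 assignments, 8 give a value in {True, B}.

8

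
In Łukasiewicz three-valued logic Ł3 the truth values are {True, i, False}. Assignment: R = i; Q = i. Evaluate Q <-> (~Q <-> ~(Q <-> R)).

~Q = ~i = i
Q <-> R = i <-> i = True  [1 − |½−½|]
~(Q <-> R) = ~True = False
~Q <-> ~(Q <-> R) = i <-> False = i
Q <-> (~Q <-> ~(Q <-> R)) = i <-> i = True

True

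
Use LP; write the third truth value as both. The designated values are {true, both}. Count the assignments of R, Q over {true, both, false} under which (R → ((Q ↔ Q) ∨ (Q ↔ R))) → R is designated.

6

Of the 9 assignments, 6 give a value in {true, both}.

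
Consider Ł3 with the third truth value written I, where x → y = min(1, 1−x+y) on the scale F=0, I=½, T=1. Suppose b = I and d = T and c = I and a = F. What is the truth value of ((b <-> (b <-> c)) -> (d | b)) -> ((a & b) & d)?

b <-> c = I <-> I = T  [1 − |½−½|]
b <-> (b <-> c) = I <-> T = I
d | b = T | I = T
(b <-> (b <-> c)) -> (d | b) = I -> T = T
a & b = F & I = F
(a & b) & d = F & T = F
((b <-> (b <-> c)) -> (d | b)) -> ((a & b) & d) = T -> F = F

F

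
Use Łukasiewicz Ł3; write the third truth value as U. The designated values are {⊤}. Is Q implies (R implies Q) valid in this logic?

Every assignment of Q, R over {⊤, U, ⊥} gives a value in {⊤}.
In particular, with Q=U, R=U: Q implies (R implies Q) = ⊤.

Yes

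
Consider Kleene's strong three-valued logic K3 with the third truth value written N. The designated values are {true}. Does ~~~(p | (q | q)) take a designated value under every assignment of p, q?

Countermodel: p=true, q=true gives false, which is not designated.

No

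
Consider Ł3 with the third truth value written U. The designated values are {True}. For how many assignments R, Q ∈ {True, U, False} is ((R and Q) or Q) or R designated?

5

Of the 9 assignments, 5 give a value in {True}.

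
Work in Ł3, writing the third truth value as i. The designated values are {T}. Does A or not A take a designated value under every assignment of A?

Countermodel: A=i gives i, which is not designated.

No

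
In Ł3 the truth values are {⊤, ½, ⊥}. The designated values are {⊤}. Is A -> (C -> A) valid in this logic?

Yes

Every assignment of A, C over {⊤, ½, ⊥} gives a value in {⊤}.
In particular, with A=½, C=½: A -> (C -> A) = ⊤.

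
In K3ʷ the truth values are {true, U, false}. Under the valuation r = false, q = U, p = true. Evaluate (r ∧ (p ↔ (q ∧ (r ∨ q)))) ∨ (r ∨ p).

r ∨ q = false ∨ U = U
q ∧ (r ∨ q) = U ∧ U = U
p ↔ (q ∧ (r ∨ q)) = true ↔ U = U
r ∧ (p ↔ (q ∧ (r ∨ q))) = false ∧ U = U
r ∨ p = false ∨ true = true
(r ∧ (p ↔ (q ∧ (r ∨ q)))) ∨ (r ∨ p) = U ∨ true = U

U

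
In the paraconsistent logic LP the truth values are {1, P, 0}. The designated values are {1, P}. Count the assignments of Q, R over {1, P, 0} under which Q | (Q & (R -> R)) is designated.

Of the 9 assignments, 6 give a value in {1, P}.

6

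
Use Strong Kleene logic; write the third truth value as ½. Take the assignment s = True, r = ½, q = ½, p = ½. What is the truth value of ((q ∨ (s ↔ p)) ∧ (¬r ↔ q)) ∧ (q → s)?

½

s ↔ p = True ↔ ½ = ½
q ∨ (s ↔ p) = ½ ∨ ½ = ½
¬r = ¬½ = ½
¬r ↔ q = ½ ↔ ½ = ½
(q ∨ (s ↔ p)) ∧ (¬r ↔ q) = ½ ∧ ½ = ½
q → s = ½ → True = True  [¬½ ∨ True]
((q ∨ (s ↔ p)) ∧ (¬r ↔ q)) ∧ (q → s) = ½ ∧ True = ½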